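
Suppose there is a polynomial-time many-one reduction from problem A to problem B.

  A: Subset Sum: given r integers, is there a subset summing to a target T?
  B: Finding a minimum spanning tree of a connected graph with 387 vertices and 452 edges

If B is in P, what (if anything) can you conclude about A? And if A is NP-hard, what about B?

A poly-time reduction A <=_p B means any A-instance can be transformed to a B-instance in poly time.
If B is in P: compose the reduction with B's poly-time algorithm to solve A in poly time, so A is in P.
If A is NP-hard: every NP problem reduces to A, which reduces to B; composing reductions, every NP problem reduces to B, so B is NP-hard.
(Here in fact A is NP-complete and B is in P, so no such reduction is known -- its existence would imply P = NP; the analysis concerns only what the assumed reduction would or would not let you conclude.)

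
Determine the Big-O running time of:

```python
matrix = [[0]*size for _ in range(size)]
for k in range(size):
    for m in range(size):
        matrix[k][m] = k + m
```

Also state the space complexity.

Time complexity: O(n^2).
Space complexity: O(n^2).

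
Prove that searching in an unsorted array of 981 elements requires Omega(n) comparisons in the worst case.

An adversary can always place the target in the last position checked. Until all 981 positions are examined, the target might be in any unchecked position. Therefore 981 comparisons are necessary.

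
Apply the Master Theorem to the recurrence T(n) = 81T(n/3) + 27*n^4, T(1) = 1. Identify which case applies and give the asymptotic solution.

a=81, b=3, f(n)=27*n^4.
log_3(81) = 4, so n^(log_b(a)) = n^4.
f(n) = Theta(n^4), so Case 2 applies.
T(n) = Theta(n^4 log n).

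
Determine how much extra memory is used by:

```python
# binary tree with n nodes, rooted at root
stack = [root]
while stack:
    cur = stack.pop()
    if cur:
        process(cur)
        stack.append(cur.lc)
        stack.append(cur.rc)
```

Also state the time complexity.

Space complexity: O(n).
Auxiliary storage grows linearly with the input size n in the worst case.
Time complexity: O(n).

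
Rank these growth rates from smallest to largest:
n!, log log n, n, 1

Ordered by growth rate: 1 < log log n < n < n!.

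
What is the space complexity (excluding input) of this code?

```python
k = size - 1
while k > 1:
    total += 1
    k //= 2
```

Space complexity: O(1).
Only a constant amount of auxiliary storage is used; nothing grows with n.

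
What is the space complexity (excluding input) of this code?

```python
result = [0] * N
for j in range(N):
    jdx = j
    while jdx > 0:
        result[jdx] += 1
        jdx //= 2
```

Space complexity: O(n).
Auxiliary storage grows linearly with the input size n in the worst case.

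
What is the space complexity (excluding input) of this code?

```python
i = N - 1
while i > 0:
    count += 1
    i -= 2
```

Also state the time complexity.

Space complexity: O(1).
Only a constant amount of auxiliary storage is used; nothing grows with n.
Time complexity: O(n).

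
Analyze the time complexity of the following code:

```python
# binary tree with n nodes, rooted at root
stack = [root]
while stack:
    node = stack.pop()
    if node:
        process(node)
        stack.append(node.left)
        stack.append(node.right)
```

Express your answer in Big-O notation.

Time complexity: O(n).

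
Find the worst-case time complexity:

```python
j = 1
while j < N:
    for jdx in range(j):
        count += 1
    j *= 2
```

Time complexity: O(n).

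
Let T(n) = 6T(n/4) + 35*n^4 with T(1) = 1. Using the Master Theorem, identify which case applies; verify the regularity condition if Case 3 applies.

a=6, b=4, f(n)=35*n^4.
log_4(6) = 1.292 < 4.
f(n) = Omega(n^(1.292+epsilon)) for some epsilon > 0, so Case 3 is the candidate.
Regularity: a*f(n/b) = 6*35*(n/4)^4 = (6/256)*35*n^4 <= c*f(n) with c = 6/256 < 1. Satisfied.
Case 3: T(n) = Theta(n^4).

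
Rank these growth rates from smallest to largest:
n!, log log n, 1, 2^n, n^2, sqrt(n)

Ordered by growth rate: 1 < log log n < sqrt(n) < n^2 < 2^n < n!.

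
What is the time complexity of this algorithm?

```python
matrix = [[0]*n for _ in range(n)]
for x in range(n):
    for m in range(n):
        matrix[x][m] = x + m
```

Time complexity: O(n^2).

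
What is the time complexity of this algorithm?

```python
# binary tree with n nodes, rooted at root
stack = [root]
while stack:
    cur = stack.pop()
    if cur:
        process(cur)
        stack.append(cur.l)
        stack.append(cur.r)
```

Time complexity: O(n).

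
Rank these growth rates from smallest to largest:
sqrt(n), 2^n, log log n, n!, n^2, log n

Ordered by growth rate: log log n < log n < sqrt(n) < n^2 < 2^n < n!.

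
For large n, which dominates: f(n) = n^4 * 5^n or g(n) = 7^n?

g(n) = 7^n grows faster: 7^n / (n^4 5^n) = (7/5)^n / n^4 -> infinity since 7/5 > 1.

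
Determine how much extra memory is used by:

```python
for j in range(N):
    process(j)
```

Space complexity: O(1).
Only a constant amount of auxiliary storage is used; nothing grows with n.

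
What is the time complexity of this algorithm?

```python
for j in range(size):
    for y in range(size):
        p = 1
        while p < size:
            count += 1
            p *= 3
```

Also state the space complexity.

Time complexity: O(n^2 log n).
Space complexity: O(1).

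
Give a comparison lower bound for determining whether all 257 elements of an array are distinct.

In the algebraic decision-tree model, the YES region for element distinctness on 257 elements has 257! connected components (one per ordering). Ben-Or's theorem then gives a lower bound of Omega(log(n!)) = Omega(n log n).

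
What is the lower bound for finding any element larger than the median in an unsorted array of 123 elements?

To find an element larger than the median of 123 elements, we must see Omega(n) elements. Without seeing enough elements, an adversary can make any unseen element the median.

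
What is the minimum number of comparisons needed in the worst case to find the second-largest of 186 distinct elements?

Lower bound: finding the max needs 186-1 comparisons. By the adversary weight-doubling argument, the max must personally win >= ceil(log_2(186)) = 8 comparisons; the 2nd-largest is among those 8 losers, needing 8-1 more comparisons. Total >= 186-1 + 8-1 = 192. A balanced knockout tournament achieves this.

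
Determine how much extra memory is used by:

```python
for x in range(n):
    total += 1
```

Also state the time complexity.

Space complexity: O(1).
Only a constant amount of auxiliary storage is used; nothing grows with n.
Time complexity: O(n).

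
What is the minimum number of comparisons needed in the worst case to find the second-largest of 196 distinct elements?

Lower bound: finding the max needs 196-1 comparisons. By the adversary weight-doubling argument, the max must personally win >= ceil(log_2(196)) = 8 comparisons; the 2nd-largest is among those 8 losers, needing 8-1 more comparisons. Total >= 196-1 + 8-1 = 202. A balanced knockout tournament achieves this.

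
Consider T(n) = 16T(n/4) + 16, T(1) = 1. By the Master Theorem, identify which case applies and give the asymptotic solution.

a=16, b=4, f(n)=16.
log_4(16) = 2 > 0.
Since f(n) = O(n^0) is polynomially smaller than n^2, Case 1 applies.
T(n) = Theta(n^2).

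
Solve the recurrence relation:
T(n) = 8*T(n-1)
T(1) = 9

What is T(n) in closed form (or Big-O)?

Each step multiplies by 8. T(n) = T(1)*8^(n-1) = 9*8^(n-1).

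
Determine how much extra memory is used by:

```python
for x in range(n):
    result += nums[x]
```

Space complexity: O(1).
Only a constant amount of auxiliary storage is used; nothing grows with n.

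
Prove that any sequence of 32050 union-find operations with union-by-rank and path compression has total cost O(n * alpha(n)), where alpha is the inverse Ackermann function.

Using Tarjan's analysis with rank-based potential function. Union-by-rank keeps tree height O(log n). Path compression flattens paths during find. For n = 32050 operations, total cost is O(n * alpha(n)), effectively O(n) since alpha grows incredibly slowly.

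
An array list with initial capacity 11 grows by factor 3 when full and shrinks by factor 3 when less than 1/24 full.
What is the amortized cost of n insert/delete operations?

Using potential function Phi = |3*size - capacity|. Resizing costs are offset by potential release. Amortized O(1) per operation.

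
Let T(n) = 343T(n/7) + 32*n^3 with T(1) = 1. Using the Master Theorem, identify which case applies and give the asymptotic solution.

a=343, b=7, f(n)=32*n^3.
log_7(343) = 3, so n^(log_b(a)) = n^3.
f(n) = Theta(n^3), so Case 2 applies.
T(n) = Theta(n^3 log n).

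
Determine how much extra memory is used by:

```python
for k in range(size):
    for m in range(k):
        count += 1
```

Space complexity: O(1).
Only a constant amount of auxiliary storage is used; nothing grows with n.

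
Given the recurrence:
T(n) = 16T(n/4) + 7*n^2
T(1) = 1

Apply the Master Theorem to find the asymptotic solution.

a=16, b=4, f(n)=7*n^2. log_4(16) = 2. Case 2: T(n) = O(n^2 log n).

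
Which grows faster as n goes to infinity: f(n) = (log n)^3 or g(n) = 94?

f(n) = (log n)^3 grows faster: any unbounded function dominates a constant.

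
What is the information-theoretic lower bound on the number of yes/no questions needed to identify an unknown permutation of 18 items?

There are 18! = 6402373705728000 permutations. Each yes/no question gives at most 1 bit, so at least ceil(log_2(6402373705728000)) = 53 questions are needed.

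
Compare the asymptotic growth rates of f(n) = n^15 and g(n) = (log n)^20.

f(n) = n^15 grows faster: any positive polynomial dominates any polylog.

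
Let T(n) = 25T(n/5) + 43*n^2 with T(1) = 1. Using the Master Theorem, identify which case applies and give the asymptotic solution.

a=25, b=5, f(n)=43*n^2.
log_5(25) = 2, so n^(log_b(a)) = n^2.
f(n) = Theta(n^2), so Case 2 applies.
T(n) = Theta(n^2 log n).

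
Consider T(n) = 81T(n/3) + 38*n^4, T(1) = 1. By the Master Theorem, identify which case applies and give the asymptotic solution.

a=81, b=3, f(n)=38*n^4.
log_3(81) = 4, so n^(log_b(a)) = n^4.
f(n) = Theta(n^4), so Case 2 applies.
T(n) = Theta(n^4 log n).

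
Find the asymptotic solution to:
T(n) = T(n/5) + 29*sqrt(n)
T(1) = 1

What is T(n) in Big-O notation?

Each level contributes sqrt(n/5^k). Geometric series with ratio 1/sqrt(5) < 1 sums to O(sqrt(n)).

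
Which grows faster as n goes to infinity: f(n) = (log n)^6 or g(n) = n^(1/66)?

g(n) = n^(1/66) grows faster: any positive power of n dominates any polylog.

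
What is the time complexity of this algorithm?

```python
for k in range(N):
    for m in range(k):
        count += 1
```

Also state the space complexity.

Time complexity: O(n^2).
Space complexity: O(1).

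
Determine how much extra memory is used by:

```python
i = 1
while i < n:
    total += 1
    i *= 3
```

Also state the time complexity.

Space complexity: O(1).
Only a constant amount of auxiliary storage is used; nothing grows with n.
Time complexity: O(log n).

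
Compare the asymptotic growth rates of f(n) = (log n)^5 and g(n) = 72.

f(n) = (log n)^5 grows faster: any unbounded function dominates a constant.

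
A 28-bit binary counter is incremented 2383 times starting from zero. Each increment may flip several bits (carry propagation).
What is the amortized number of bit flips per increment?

Bit i flips on every 2^i-th increment, so over 2383 increments bit i flips floor(2383/2^i) times. Summing over i: total flips < 2 * 2383. Amortized: < 2 = O(1) per increment.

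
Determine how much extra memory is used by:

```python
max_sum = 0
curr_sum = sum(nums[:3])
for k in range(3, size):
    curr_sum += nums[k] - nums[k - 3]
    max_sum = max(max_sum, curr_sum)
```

Space complexity: O(1).
Only a constant amount of auxiliary storage is used; nothing grows with n.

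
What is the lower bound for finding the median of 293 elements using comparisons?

To find the median of 293 elements, every element must be compared at least once, so the lower bound is Omega(n). The BFPRT algorithm achieves O(n), making this tight.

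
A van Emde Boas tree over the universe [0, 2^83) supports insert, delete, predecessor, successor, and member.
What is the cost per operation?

vEB recursively partitions [0, 9671406556917033397649408) into sqrt(u) clusters of size sqrt(u). Each operation recurses into either one cluster or the summary, never both: T(u) = T(sqrt(u)) + O(1) => T(u) = O(log log u) = O(log 83). This is worst-case, not just amortized.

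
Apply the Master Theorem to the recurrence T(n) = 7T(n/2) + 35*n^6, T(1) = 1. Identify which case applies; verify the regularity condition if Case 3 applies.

a=7, b=2, f(n)=35*n^6.
log_2(7) = 2.807 < 6.
f(n) = Omega(n^(2.807+epsilon)) for some epsilon > 0, so Case 3 is the candidate.
Regularity: a*f(n/b) = 7*35*(n/2)^6 = (7/64)*35*n^6 <= c*f(n) with c = 7/64 < 1. Satisfied.
Case 3: T(n) = Theta(n^6).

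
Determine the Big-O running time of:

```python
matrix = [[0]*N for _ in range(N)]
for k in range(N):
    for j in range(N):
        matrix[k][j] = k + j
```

Time complexity: O(n^2).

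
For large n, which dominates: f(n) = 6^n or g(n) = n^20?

f(n) = 6^n grows faster: any exponential with base > 1 dominates every polynomial.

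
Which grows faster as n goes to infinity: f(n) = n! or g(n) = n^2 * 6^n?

f(n) = n! grows faster: by Stirling n! ~ (n/e)^n sqrt(2*pi*n); (n/e)^n eventually dominates n^2 * 6^n.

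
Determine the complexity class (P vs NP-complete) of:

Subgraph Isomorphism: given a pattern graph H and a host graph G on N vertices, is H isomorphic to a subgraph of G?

This problem is NP-complete: generalizes Clique and Hamiltonian Path (pattern size is part of the input).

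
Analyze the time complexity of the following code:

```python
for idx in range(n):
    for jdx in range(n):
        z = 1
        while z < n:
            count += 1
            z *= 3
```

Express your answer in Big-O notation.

Time complexity: O(n^2 log n).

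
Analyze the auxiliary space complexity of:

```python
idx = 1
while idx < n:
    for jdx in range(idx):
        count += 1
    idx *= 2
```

Space complexity: O(1).
Only a constant amount of auxiliary storage is used; nothing grows with n.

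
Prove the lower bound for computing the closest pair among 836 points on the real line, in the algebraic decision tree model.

Reduction from element distinctness: given 836 reals, the closest-pair distance is 0 iff two are equal. Element distinctness has an Omega(n log n) lower bound in the algebraic decision tree model (Ben-Or). Therefore closest pair on a line also requires Omega(n log n). Sorting then a linear scan achieves this.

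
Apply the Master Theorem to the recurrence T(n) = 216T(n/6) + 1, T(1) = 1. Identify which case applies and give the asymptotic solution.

a=216, b=6, f(n)=1.
log_6(216) = 3 > 0.
Since f(n) = O(n^0) is polynomially smaller than n^3, Case 1 applies.
T(n) = Theta(n^3).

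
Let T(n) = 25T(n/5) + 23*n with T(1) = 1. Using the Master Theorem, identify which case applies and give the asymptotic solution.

a=25, b=5, f(n)=23*n.
log_5(25) = 2 > 1.
Since f(n) = O(n^1) is polynomially smaller than n^2, Case 1 applies.
T(n) = Theta(n^2).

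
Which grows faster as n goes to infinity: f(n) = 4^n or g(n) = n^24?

f(n) = 4^n grows faster: any exponential with base > 1 dominates every polynomial.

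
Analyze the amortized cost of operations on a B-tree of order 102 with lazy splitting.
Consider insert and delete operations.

In a B-tree of order 102, a node splits when it has 102 keys. With lazy splitting, we use potential Phi = number of full nodes + number of near-empty nodes. Each split costs O(1) but reduces potential. Between splits, at least 51 insertions must occur in that node. Amortized structural cost is O(1) per operation, plus O(log_102 n) traversal.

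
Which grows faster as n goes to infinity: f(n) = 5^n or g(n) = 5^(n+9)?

f(n) = 5^n and g(n) = 5^(n+9) are Theta of each other: 5^(n+9) = 5^9 * 5^n = Theta(5^n).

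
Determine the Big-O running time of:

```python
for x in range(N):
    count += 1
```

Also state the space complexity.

Time complexity: O(n).
Space complexity: O(1).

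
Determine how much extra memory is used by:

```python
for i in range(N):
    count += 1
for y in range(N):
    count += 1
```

Space complexity: O(1).
Only a constant amount of auxiliary storage is used; nothing grows with n.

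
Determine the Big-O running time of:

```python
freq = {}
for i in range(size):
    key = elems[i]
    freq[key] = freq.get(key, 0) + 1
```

Time complexity: O(n).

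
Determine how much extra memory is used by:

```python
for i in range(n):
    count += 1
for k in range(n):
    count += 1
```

Space complexity: O(1).
Only a constant amount of auxiliary storage is used; nothing grows with n.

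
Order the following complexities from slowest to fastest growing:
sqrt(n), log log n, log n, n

Ordered by growth rate: log log n < log n < sqrt(n) < n.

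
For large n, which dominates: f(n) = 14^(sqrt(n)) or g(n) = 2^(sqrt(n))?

f(n) = 14^(sqrt(n)) grows faster: ratio is (14/2)^(sqrt(n)) -> infinity since 14/2 > 1.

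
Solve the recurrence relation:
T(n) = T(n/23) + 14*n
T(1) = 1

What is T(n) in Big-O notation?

Geometric series: 14*n*(1 + 1/23 + 1/23^2 + ...) = O(n). T(n) = O(n).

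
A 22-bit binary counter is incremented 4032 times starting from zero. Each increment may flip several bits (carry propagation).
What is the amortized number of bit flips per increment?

Bit i flips on every 2^i-th increment, so over 4032 increments bit i flips floor(4032/2^i) times. Summing over i: total flips < 2 * 4032. Amortized: < 2 = O(1) per increment.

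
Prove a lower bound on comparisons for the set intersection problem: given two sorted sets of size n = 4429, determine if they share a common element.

For two sorted arrays of size n = 4429, any correct algorithm must examine Omega(n) elements. If fewer are examined, an adversary places a common element in an unexamined gap. A merge-based scan achieves O(n), so the bound is tight.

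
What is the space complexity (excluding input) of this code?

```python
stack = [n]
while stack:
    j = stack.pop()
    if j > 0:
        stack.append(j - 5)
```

Space complexity: O(1).
Only a constant amount of auxiliary storage is used; nothing grows with n.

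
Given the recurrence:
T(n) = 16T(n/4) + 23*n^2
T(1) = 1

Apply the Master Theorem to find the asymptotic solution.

a=16, b=4, f(n)=23*n^2. log_4(16) = 2. Case 2: T(n) = O(n^2 log n).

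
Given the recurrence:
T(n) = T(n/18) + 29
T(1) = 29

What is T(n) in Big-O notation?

Each step divides n by 18 and adds 29. After log_18(n) steps, T(n) = O(log n).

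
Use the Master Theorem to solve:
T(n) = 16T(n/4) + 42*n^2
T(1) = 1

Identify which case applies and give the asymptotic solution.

a=16, b=4, f(n)=42*n^2.
log_4(16) = 2, so n^(log_b(a)) = n^2.
f(n) = Theta(n^2), so Case 2 applies.
T(n) = Theta(n^2 log n).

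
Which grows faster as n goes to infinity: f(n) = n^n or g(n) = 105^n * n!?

g(n) = 105^n * n! grows faster: by Stirling n! ~ sqrt(2 pi n)(n/e)^n, so 105^n n! / n^n ~ (105/e)^n sqrt(2 pi n) -> infinity since 105/e > 1.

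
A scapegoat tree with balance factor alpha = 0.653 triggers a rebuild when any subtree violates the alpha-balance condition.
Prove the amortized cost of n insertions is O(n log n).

Define potential Phi = c * sum of |size(left(v)) - size(right(v))| over all nodes. An insertion at depth d costs O(d) = O(log n) and increases Phi by O(log n). When a rebuild of subtree of size s occurs, it costs O(s) but reduces Phi by Omega(s). With alpha = 0.653, between rebuilds Omega(s) insertions must occur. Amortized cost per insertion: O(log n).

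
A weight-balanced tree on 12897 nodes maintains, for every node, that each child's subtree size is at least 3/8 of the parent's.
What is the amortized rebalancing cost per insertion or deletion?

With balance ratio 3/8, tree height is O(log_{8/3}(12897)) = O(log n). A rebalance at a node of size s costs O(s) but requires Omega(s) updates in that subtree to retrigger. Summed over the O(log n) ancestors of the touched leaf, amortized rebalancing is O(log n).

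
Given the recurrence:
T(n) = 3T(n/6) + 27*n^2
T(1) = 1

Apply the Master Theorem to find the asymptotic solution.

a=3, b=6, f(n)=27*n^2. log_6(3) = 0.6131 < 2. Case 3: T(n) = O(n^2).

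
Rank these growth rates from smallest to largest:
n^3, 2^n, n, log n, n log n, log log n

Ordered by growth rate: log log n < log n < n < n log n < n^3 < 2^n.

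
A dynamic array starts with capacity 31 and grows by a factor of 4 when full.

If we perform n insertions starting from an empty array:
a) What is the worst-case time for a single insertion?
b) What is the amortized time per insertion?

(a) Worst-case single insertion: O(n) -- when the array is full at capacity c, the resize copies all c elements, and c can be Theta(n).
(b) Resizes happen at sizes 31, 124, 496, ... Total copy cost for n insertions: 31 + 124 + ... = O(n) (geometric series with ratio 1/4). Amortized cost per insertion: O(n)/n = O(1).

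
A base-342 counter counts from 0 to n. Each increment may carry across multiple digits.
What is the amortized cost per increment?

Digit at position i changes every 342^i increments. Total digit changes over n increments: n * 342/(342-1) = O(n). Amortized: O(1).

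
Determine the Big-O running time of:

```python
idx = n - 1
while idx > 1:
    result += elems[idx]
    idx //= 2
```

Time complexity: O(log n).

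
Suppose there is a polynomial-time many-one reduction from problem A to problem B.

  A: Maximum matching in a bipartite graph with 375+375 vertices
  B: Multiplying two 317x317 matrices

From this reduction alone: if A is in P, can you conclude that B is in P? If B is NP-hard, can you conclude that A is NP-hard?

A poly-time reduction A <=_p B transfers tractability DOWN (B easy => A easy) and hardness UP (A hard => B hard), not the reverse.
From A in P, the reduction alone does NOT give B in P: any problem in P trivially reduces to SAT, yet SAT is not known to be in P.
From B NP-hard, the reduction alone does NOT give A NP-hard: again, easy problems reduce to hard ones.
(Here in fact A is P and B is P.)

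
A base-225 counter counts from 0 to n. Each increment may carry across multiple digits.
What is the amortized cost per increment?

Digit at position i changes every 225^i increments. Total digit changes over n increments: n * 225/(225-1) = O(n). Amortized: O(1).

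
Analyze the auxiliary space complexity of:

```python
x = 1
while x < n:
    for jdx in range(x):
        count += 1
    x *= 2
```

Space complexity: O(1).
Only a constant amount of auxiliary storage is used; nothing grows with n.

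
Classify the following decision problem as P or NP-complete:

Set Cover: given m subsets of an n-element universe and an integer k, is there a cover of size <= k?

This problem is NP-complete: one of Karp's 21 NP-complete problems (with k part of the input).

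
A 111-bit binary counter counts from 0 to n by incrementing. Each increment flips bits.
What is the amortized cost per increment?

Bit i flips every 2^i increments. Total flips over n increments: sum_{i=0}^{111} n/2^i < 2n. Amortized cost: 2n/n = O(1).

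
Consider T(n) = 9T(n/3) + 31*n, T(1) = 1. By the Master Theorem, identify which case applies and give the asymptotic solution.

a=9, b=3, f(n)=31*n.
log_3(9) = 2 > 1.
Since f(n) = O(n^1) is polynomially smaller than n^2, Case 1 applies.
T(n) = Theta(n^2).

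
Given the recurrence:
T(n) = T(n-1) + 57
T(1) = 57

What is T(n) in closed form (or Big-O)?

Unrolling: T(n) = T(n-1) + 57 = T(n-2) + 2*57 = ... = T(1) + (n-1)*57 = 57 + (n-1)*57 = 57n.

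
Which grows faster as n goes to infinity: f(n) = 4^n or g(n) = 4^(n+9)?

f(n) = 4^n and g(n) = 4^(n+9) are Theta of each other: 4^(n+9) = 4^9 * 4^n = Theta(4^n).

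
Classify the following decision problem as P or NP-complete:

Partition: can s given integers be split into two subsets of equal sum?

This problem is NP-complete: Subset Sum reduces to it (one of Karp's 21 NP-complete problems).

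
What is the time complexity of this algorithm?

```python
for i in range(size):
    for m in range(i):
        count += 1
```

Time complexity: O(n^2).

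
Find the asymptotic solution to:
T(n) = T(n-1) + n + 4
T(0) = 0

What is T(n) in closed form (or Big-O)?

Dominant term in sum is 1*sum(i, i=1..n) = 1*n*(n+1)/2 = O(n^2).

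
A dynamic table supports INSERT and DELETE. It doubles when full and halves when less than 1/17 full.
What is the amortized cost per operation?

Using potential function Phi = |2*num_items - table_size| when load > 1/2, and Phi = table_size/2 - num_items otherwise. The gap of 1/17 vs 1/2 for shrinking prevents thrashing. Both insert and delete have O(1) amortized cost.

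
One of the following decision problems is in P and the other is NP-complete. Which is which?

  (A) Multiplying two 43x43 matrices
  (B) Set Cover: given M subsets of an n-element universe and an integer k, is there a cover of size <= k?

(A) is P: the schoolbook algorithm runs in O(n^3).
(B) is NP-complete: one of Karp's 21 NP-complete problems (with k part of the input).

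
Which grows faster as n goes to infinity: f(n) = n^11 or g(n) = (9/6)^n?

g(n) = (9/6)^n grows faster: (9/6)^n is exponential with base 9/6 > 1, dominating every polynomial.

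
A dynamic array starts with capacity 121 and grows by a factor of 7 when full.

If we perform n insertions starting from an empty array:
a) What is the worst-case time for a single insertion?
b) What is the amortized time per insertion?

(a) Worst-case single insertion: O(n) -- when the array is full at capacity c, the resize copies all c elements, and c can be Theta(n).
(b) Resizes happen at sizes 121, 847, 5929, ... Total copy cost for n insertions: 121 + 847 + ... = O(n) (geometric series with ratio 1/7). Amortized cost per insertion: O(n)/n = O(1).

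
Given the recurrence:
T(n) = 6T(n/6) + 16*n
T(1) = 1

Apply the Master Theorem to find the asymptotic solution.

a=6, b=6, f(n)=16*n. log_6(6) = 1. Case 2: T(n) = O(n log n).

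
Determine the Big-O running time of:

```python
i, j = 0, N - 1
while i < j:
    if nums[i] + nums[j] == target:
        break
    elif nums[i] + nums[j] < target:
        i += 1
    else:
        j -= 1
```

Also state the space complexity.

Time complexity: O(n).
Space complexity: O(1).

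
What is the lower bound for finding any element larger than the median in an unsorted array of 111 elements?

To find an element larger than the median of 111 elements, we must see Omega(n) elements. Without seeing enough elements, an adversary can make any unseen element the median.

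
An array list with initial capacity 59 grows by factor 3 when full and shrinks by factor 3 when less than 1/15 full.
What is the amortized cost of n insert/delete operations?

Using potential function Phi = |3*size - capacity|. Resizing costs are offset by potential release. Amortized O(1) per operation.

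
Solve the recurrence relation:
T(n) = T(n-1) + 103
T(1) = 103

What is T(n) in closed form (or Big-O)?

Unrolling: T(n) = T(n-1) + 103 = T(n-2) + 2*103 = ... = T(1) + (n-1)*103 = 103 + (n-1)*103 = 103n.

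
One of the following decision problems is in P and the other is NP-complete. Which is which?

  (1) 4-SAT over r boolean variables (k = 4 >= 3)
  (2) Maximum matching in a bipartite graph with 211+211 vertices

(1) is NP-complete: 3-SAT is NP-complete (Cook-Levin); k-SAT for k>=3 reduces from 3-SAT.
(2) is P: Hopcroft-Karp runs in O(E sqrt(V)).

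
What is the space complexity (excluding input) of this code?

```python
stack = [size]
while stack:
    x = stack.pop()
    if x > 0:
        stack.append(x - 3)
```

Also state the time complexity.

Space complexity: O(1).
Only a constant amount of auxiliary storage is used; nothing grows with n.
Time complexity: O(n).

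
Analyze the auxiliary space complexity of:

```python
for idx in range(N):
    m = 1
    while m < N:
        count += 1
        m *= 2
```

Space complexity: O(1).
Only a constant amount of auxiliary storage is used; nothing grows with n.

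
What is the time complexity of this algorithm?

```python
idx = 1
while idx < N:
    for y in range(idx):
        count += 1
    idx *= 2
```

Time complexity: O(n).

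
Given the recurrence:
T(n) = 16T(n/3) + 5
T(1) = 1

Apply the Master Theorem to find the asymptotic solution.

a=16, b=3, f(n)=5. log_3(16) = 2.524. Case 1 of Master Theorem: T(n) = O(n^2.524).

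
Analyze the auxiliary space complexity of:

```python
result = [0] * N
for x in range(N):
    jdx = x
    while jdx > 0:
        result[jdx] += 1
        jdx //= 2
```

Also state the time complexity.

Space complexity: O(n).
Auxiliary storage grows linearly with the input size n in the worst case.
Time complexity: O(n log n).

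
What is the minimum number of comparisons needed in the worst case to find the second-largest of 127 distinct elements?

Lower bound: finding the max needs 127-1 comparisons. By the adversary weight-doubling argument, the max must personally win >= ceil(log_2(127)) = 7 comparisons; the 2nd-largest is among those 7 losers, needing 7-1 more comparisons. Total >= 127-1 + 7-1 = 132. A balanced knockout tournament achieves this.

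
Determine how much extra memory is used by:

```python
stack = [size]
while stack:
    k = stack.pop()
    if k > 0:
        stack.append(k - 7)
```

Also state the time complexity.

Space complexity: O(1).
Only a constant amount of auxiliary storage is used; nothing grows with n.
Time complexity: O(n).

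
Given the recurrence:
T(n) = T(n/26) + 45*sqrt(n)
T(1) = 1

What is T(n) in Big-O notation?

Each level contributes sqrt(n/26^k). Geometric series with ratio 1/sqrt(26) < 1 sums to O(sqrt(n)).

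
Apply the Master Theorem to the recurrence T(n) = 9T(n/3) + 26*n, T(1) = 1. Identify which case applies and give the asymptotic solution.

a=9, b=3, f(n)=26*n.
log_3(9) = 2 > 1.
Since f(n) = O(n^1) is polynomially smaller than n^2, Case 1 applies.
T(n) = Theta(n^2).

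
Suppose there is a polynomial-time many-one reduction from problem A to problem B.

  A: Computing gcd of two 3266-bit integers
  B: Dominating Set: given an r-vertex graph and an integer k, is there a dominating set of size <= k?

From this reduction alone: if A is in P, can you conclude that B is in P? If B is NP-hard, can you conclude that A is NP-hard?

A poly-time reduction A <=_p B transfers tractability DOWN (B easy => A easy) and hardness UP (A hard => B hard), not the reverse.
From A in P, the reduction alone does NOT give B in P: any problem in P trivially reduces to SAT, yet SAT is not known to be in P.
From B NP-hard, the reduction alone does NOT give A NP-hard: again, easy problems reduce to hard ones.
(Here in fact A is P and B is NP-complete.)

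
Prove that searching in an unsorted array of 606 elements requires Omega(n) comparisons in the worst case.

An adversary can always place the target in the last position checked. Until all 606 positions are examined, the target might be in any unchecked position. Therefore 606 comparisons are necessary.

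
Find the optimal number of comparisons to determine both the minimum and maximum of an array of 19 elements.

Naive approach: 36 comparisons (18 for max + 18 for min).
Optimal: Compare elements in pairs first (floor(n/2) = 9 comparisons), then find max among winners and min among losers (9 comparisons each).
Total: ceil(3n/2) - 2 = 27 comparisons. An adversary argument shows this is also a lower bound.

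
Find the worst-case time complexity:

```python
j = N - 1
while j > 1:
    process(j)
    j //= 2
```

Time complexity: O(log n).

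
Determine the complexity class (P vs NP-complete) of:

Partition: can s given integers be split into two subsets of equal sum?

This problem is NP-complete: Subset Sum reduces to it (one of Karp's 21 NP-complete problems).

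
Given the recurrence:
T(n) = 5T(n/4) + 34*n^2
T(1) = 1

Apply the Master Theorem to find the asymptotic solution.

a=5, b=4, f(n)=34*n^2. log_4(5) = 1.161 < 2. Case 3: T(n) = O(n^2).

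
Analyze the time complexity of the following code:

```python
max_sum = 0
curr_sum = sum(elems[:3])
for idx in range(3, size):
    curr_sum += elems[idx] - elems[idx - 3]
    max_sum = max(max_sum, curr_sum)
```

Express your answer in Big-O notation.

Time complexity: O(n).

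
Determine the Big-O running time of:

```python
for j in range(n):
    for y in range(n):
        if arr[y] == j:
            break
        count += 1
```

Time complexity: O(n^2).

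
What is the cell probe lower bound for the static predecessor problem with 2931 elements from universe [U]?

The Patrascu-Thorup lower bound shows any data structure on n = 2931 elements using O(n * polylog(n)) space requires Omega(log log U) query time. van Emde Boas trees achieve O(log log U) with O(U) space.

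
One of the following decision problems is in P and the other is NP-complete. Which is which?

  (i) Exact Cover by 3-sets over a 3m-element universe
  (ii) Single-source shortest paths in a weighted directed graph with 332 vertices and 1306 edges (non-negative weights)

(i) is NP-complete: one of Karp's 21 NP-complete problems.
(ii) is P: Dijkstra's algorithm runs in O((V+E) log V).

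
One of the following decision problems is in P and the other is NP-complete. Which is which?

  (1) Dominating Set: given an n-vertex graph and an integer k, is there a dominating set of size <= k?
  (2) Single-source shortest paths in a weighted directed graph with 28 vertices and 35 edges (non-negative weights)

(1) is NP-complete: reduces from Set Cover (with k part of the input).
(2) is P: Dijkstra's algorithm runs in O((V+E) log V).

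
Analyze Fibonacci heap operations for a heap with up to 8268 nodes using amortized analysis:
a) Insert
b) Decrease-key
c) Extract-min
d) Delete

Fibonacci heaps use lazy consolidation. Potential function Phi = t + 2m (t = number of trees, m = marked nodes).
- Insert: O(1) actual, Delta Phi = +1 (one new tree) => O(1) amortized.
- Decrease-key: with c cascading cuts, actual cost is O(c); Delta Phi <= c - 2(c-1) + 2 = 4 - c (c new trees; >= c-1 marks cleared; <= 1 new mark). Amortized O(c) + (4 - c) = O(1).
- Extract-min: O(D(n) + t) actual; consolidation drops t to <= D(n)+1, so Delta Phi pays for the t term. D(n) = O(log n) for n = 8268 => O(log n) amortized.
- Delete: decrease-key to -inf then extract-min = O(log n).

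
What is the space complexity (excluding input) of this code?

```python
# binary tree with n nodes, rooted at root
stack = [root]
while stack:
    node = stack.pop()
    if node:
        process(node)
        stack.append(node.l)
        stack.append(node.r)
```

Space complexity: O(n).
Auxiliary storage grows linearly with the input size n in the worst case.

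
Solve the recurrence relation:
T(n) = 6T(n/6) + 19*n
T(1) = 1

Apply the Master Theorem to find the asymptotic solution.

a=6, b=6, f(n)=19*n. log_6(6) = 1. Case 2: T(n) = O(n log n).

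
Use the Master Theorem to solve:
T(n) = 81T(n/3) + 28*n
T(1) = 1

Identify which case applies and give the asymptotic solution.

a=81, b=3, f(n)=28*n.
log_3(81) = 4 > 1.
Since f(n) = O(n^1) is polynomially smaller than n^4, Case 1 applies.
T(n) = Theta(n^4).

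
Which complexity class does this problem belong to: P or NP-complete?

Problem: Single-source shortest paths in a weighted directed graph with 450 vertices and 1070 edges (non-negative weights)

This problem is in P: Dijkstra's algorithm runs in O((V+E) log V).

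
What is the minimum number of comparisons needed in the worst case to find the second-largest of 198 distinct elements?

Lower bound: finding the max needs 198-1 comparisons. By the adversary weight-doubling argument, the max must personally win >= ceil(log_2(198)) = 8 comparisons; the 2nd-largest is among those 8 losers, needing 8-1 more comparisons. Total >= 198-1 + 8-1 = 204. A balanced knockout tournament achieves this.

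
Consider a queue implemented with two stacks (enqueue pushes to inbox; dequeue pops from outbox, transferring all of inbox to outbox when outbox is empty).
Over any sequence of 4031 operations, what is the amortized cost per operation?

Each element is pushed to inbox once, popped once, pushed to outbox once, and popped once: 4 unit operations over its lifetime. Over 4031 operations the total work is O(4031). Amortized O(1) per enqueue/dequeue.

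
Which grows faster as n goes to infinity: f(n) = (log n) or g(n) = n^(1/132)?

g(n) = n^(1/132) grows faster: any positive power of n dominates any polylog.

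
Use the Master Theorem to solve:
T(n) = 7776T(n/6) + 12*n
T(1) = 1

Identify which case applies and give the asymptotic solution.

a=7776, b=6, f(n)=12*n.
log_6(7776) = 5 > 1.
Since f(n) = O(n^1) is polynomially smaller than n^5, Case 1 applies.
T(n) = Theta(n^5).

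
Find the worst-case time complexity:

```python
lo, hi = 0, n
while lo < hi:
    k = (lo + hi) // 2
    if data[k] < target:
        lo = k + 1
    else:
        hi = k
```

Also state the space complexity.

Time complexity: O(log n).
Space complexity: O(1).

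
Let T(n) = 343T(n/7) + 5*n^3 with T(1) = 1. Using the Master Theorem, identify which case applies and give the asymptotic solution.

a=343, b=7, f(n)=5*n^3.
log_7(343) = 3, so n^(log_b(a)) = n^3.
f(n) = Theta(n^3), so Case 2 applies.
T(n) = Theta(n^3 log n).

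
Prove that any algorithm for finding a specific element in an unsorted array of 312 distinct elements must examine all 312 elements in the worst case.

Adversary argument: if the algorithm examines fewer than 312 elements, the adversary places the target in an unexamined position. The algorithm cannot distinguish 'not present' from 'in unexamined position'.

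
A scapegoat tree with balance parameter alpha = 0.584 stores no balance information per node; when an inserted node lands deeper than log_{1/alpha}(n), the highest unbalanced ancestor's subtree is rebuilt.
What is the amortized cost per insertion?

Search/insert path is O(log n). A rebuild of a subtree of size s costs O(s), but with alpha = 0.584 at least Omega(s) insertions must have occurred in that subtree since its last rebuild. Charging O(1) of the rebuild to each such insertion gives O(log n) amortized.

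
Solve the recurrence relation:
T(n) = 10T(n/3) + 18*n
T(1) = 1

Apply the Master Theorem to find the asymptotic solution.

a=10, b=3, f(n)=18*n. log_3(10) = 2.096. Case 1 of Master Theorem: T(n) = O(n^2.096).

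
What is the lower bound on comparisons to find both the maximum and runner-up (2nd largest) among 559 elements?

Lower bound: finding the max needs 559-1 comparisons. By an adversary weight-doubling argument, the maximum element must personally win at least ceil(log_2(559)) = 10 comparisons in any correct algorithm. The 2nd largest is among those 10 direct losers, and distinguishing it requires 10-1 more comparisons. Total >= 559-1 + 10-1 = 567. A balanced tournament achieves this bound exactly.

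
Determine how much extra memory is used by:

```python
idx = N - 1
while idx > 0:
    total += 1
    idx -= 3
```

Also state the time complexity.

Space complexity: O(1).
Only a constant amount of auxiliary storage is used; nothing grows with n.
Time complexity: O(n).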